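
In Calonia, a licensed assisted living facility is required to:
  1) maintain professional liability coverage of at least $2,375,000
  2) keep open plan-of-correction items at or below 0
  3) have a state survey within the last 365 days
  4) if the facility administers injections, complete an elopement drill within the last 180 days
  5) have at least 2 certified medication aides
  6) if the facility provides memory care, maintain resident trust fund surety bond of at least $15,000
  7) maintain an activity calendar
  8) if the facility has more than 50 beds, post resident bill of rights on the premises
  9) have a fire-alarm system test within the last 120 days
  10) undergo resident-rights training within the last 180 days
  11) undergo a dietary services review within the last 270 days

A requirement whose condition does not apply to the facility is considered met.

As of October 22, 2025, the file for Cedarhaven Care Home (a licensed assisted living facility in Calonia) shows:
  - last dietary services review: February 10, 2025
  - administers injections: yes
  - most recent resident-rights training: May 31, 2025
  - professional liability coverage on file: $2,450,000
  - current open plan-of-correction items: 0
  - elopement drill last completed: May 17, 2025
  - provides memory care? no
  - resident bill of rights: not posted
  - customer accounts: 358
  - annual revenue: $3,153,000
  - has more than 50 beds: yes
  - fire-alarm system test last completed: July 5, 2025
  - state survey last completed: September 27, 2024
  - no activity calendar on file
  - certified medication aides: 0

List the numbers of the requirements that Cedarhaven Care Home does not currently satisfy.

1. professional liability coverage $2,450,000 ≥ $2,375,000 → met
2. open plan-of-correction items 0 ≤ 0 → met
3. state survey 390 days ago vs limit 365 → not met
4. condition 'administers injections' holds; elopement drill 158 days ago vs limit 180 → met
5. certified medication aides 0 < 2 → not met
6. condition 'provides memory care' does not hold → requirement n/a → met
7. activity calendar absent → not met
8. condition 'has more than 50 beds' holds; resident bill of rights absent → not met
9. fire-alarm system test 109 days ago vs limit 120 → met
10. resident-rights training 144 days ago vs limit 180 → met
11. dietary services review 254 days ago vs limit 270 → met
Not met: 3, 5, 7, 8

3, 5, 7, 8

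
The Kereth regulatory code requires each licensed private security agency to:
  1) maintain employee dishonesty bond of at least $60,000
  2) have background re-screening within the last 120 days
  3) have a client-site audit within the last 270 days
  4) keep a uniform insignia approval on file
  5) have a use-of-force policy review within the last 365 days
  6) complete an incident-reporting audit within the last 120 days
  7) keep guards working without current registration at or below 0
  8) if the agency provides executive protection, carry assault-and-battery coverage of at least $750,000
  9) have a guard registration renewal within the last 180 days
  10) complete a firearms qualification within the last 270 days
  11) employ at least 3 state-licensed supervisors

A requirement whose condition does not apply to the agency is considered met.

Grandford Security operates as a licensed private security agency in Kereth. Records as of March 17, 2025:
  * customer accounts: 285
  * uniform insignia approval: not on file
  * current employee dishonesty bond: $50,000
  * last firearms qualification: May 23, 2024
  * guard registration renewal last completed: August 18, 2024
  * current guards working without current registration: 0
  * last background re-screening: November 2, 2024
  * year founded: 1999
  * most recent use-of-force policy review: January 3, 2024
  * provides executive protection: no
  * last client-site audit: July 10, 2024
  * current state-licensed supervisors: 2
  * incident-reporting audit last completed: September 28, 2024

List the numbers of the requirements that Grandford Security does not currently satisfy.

1. employee dishonesty bond $50,000 < $60,000 → not met
2. background re-screening 135 days ago vs limit 120 → not met
3. client-site audit 250 days ago vs limit 270 → met
4. uniform insignia approval absent → not met
5. use-of-force policy review 439 days ago vs limit 365 → not met
6. incident-reporting audit 170 days ago vs limit 120 → not met
7. guards working without current registration 0 ≤ 0 → met
8. condition 'provides executive protection' does not hold → requirement n/a → met
9. guard registration renewal 211 days ago vs limit 180 → not met
10. firearms qualification 298 days ago vs limit 270 → not met
11. state-licensed supervisors 2 < 3 → not met
Not met: 1, 2, 4, 5, 6, 9, 10, 11

1, 2, 4, 5, 6, 9, 10, 11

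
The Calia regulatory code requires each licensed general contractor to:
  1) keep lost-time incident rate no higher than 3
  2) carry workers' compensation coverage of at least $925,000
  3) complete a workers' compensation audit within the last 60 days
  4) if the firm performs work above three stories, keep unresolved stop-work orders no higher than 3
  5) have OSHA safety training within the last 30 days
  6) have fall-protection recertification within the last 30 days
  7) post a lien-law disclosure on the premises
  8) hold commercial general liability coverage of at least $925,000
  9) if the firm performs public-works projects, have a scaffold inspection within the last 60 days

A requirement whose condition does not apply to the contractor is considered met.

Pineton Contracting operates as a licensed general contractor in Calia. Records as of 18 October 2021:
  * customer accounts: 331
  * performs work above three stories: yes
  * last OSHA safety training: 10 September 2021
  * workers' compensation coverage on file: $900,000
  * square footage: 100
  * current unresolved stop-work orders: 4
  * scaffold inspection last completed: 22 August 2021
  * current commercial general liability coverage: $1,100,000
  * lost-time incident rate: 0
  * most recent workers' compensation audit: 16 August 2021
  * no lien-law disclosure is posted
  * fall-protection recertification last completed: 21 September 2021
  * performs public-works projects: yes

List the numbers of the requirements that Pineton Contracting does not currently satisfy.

1. lost-time incident rate 0 ≤ 3 → met
2. workers' compensation coverage $900,000 < $925,000 → not met
3. workers' compensation audit 63 days ago vs limit 60 → not met
4. condition 'performs work above three stories' holds; unresolved stop-work orders 4 > 3 → not met
5. OSHA safety training 38 days ago vs limit 30 → not met
6. fall-protection recertification 27 days ago vs limit 30 → met
7. lien-law disclosure absent → not met
8. commercial general liability coverage $1,100,000 ≥ $925,000 → met
9. condition 'performs public-works projects' holds; scaffold inspection 57 days ago vs limit 60 → met
Not met: 2, 3, 4, 5, 7

2, 3, 4, 5, 7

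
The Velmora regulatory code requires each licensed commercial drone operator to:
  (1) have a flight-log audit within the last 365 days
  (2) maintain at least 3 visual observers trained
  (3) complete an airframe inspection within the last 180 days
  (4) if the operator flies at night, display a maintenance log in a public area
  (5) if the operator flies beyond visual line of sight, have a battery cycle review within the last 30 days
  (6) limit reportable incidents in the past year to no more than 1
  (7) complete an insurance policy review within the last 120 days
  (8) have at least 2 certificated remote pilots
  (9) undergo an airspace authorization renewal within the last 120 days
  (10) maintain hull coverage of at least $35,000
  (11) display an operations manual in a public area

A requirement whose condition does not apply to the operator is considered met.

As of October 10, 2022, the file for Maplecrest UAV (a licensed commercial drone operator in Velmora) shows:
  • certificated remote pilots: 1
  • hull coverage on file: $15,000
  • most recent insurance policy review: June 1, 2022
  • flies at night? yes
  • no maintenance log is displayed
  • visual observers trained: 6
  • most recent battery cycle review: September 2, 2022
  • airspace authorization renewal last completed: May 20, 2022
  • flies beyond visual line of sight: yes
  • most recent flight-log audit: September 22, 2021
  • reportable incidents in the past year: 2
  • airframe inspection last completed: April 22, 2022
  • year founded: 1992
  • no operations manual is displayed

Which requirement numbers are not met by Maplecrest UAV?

1, 4, 5, 6, 7, 8, 9, 10, 11

1. flight-log audit 383 days ago vs limit 365 → not met
2. visual observers trained 6 ≥ 3 → met
3. airframe inspection 171 days ago vs limit 180 → met
4. condition 'flies at night' holds; maintenance log absent → not met
5. condition 'flies beyond visual line of sight' holds; battery cycle review 38 days ago vs limit 30 → not met
6. reportable incidents in the past year 2 > 1 → not met
7. insurance policy review 131 days ago vs limit 120 → not met
8. certificated remote pilots 1 < 2 → not met
9. airspace authorization renewal 143 days ago vs limit 120 → not met
10. hull coverage $15,000 < $35,000 → not met
11. operations manual absent → not met
Not met: 1, 4, 5, 6, 7, 8, 9, 10, 11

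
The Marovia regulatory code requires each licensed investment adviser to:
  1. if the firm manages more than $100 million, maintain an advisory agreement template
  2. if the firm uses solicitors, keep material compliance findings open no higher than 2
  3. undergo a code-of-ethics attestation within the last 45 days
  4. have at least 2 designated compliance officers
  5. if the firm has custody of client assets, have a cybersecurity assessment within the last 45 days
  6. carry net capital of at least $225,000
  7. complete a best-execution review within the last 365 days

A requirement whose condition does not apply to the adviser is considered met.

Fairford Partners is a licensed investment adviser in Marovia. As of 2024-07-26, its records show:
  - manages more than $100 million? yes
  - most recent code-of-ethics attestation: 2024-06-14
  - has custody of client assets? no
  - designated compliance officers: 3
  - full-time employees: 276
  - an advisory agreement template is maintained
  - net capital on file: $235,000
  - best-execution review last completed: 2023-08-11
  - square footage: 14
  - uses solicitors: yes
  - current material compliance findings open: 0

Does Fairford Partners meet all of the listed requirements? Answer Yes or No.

Yes

1. condition 'manages more than $100 million' holds; advisory agreement template present → met
2. condition 'uses solicitors' holds; material compliance findings open 0 ≤ 2 → met
3. code-of-ethics attestation 42 days ago vs limit 45 → met
4. designated compliance officers 3 ≥ 2 → met
5. condition 'has custody of client assets' does not hold → requirement n/a → met
6. net capital $235,000 ≥ $225,000 → met
7. best-execution review 350 days ago vs limit 365 → met
All met.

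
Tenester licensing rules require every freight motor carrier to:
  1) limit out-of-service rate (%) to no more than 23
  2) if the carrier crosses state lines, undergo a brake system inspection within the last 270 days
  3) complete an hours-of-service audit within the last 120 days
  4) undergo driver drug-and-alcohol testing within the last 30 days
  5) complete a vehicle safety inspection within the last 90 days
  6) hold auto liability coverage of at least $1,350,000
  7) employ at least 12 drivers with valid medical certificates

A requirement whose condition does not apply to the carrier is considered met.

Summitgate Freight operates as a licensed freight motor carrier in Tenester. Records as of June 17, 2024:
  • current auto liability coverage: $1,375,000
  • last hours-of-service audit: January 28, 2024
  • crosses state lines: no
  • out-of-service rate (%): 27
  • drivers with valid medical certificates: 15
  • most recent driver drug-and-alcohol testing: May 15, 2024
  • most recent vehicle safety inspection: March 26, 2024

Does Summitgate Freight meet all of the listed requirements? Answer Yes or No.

1. out-of-service rate (%) 27 > 23 → not met
2. condition 'crosses state lines' does not hold → requirement n/a → met
3. hours-of-service audit 141 days ago vs limit 120 → not met
4. driver drug-and-alcohol testing 33 days ago vs limit 30 → not met
5. vehicle safety inspection 83 days ago vs limit 90 → met
6. auto liability coverage $1,375,000 ≥ $1,350,000 → met
7. drivers with valid medical certificates 15 ≥ 12 → met
Not met: 1, 3, 4

No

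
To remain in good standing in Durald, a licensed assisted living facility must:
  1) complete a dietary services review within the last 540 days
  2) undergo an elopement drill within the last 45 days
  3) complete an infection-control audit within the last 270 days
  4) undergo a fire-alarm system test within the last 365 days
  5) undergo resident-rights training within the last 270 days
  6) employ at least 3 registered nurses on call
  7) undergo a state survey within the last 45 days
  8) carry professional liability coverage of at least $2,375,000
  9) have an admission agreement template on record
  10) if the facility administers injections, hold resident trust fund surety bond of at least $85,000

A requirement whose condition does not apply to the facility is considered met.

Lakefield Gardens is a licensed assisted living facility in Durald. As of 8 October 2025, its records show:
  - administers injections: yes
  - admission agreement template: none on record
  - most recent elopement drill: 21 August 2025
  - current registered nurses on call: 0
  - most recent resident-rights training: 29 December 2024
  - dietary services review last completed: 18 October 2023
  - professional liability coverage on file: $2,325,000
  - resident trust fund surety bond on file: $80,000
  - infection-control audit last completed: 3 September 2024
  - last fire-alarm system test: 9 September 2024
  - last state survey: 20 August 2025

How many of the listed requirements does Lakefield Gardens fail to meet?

10

1. dietary services review 721 days ago vs limit 540 → not met
2. elopement drill 48 days ago vs limit 45 → not met
3. infection-control audit 400 days ago vs limit 270 → not met
4. fire-alarm system test 394 days ago vs limit 365 → not met
5. resident-rights training 283 days ago vs limit 270 → not met
6. registered nurses on call 0 < 3 → not met
7. state survey 49 days ago vs limit 45 → not met
8. professional liability coverage $2,325,000 < $2,375,000 → not met
9. admission agreement template absent → not met
10. condition 'administers injections' holds; resident trust fund surety bond $80,000 < $85,000 → not met
Not met: 10 of 10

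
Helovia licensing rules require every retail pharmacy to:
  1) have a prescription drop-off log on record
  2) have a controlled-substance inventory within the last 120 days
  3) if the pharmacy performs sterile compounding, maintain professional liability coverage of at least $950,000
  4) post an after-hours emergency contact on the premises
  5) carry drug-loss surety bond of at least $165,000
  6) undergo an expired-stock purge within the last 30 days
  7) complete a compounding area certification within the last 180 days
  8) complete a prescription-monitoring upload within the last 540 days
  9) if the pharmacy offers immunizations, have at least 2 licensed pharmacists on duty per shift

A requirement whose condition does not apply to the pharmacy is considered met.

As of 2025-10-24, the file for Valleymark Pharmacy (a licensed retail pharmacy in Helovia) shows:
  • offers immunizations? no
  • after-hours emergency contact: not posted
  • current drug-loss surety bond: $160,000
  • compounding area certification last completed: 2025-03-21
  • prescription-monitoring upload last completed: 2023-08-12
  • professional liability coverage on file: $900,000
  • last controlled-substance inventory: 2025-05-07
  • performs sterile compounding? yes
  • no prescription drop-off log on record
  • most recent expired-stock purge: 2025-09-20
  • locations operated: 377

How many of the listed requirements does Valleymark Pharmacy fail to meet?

8

1. prescription drop-off log absent → not met
2. controlled-substance inventory 170 days ago vs limit 120 → not met
3. condition 'performs sterile compounding' holds; professional liability coverage $900,000 < $950,000 → not met
4. after-hours emergency contact absent → not met
5. drug-loss surety bond $160,000 < $165,000 → not met
6. expired-stock purge 34 days ago vs limit 30 → not met
7. compounding area certification 217 days ago vs limit 180 → not met
8. prescription-monitoring upload 804 days ago vs limit 540 → not met
9. condition 'offers immunizations' does not hold → requirement n/a → met
Not met: 8 of 9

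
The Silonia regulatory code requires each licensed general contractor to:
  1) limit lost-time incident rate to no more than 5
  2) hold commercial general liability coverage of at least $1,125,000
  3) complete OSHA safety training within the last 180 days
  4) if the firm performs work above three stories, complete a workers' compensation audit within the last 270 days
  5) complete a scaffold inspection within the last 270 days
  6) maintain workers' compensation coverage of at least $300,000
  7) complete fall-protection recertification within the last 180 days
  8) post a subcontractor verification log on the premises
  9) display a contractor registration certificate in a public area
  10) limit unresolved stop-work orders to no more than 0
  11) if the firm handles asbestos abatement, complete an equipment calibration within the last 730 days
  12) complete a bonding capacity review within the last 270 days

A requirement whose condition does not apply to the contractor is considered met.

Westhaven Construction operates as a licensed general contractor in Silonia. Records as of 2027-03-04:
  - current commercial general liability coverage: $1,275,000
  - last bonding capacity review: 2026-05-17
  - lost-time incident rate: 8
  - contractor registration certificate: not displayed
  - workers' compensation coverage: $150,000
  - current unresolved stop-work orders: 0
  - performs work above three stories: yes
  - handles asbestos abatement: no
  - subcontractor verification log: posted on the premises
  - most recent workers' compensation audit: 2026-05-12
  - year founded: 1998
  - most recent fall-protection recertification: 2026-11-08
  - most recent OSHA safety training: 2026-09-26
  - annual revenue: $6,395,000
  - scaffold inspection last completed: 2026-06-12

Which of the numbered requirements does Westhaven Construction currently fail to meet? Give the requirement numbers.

1, 4, 6, 9, 12

1. lost-time incident rate 8 > 5 → not met
2. commercial general liability coverage $1,275,000 ≥ $1,125,000 → met
3. OSHA safety training 159 days ago vs limit 180 → met
4. condition 'performs work above three stories' holds; workers' compensation audit 296 days ago vs limit 270 → not met
5. scaffold inspection 265 days ago vs limit 270 → met
6. workers' compensation coverage $150,000 < $300,000 → not met
7. fall-protection recertification 116 days ago vs limit 180 → met
8. subcontractor verification log present → met
9. contractor registration certificate absent → not met
10. unresolved stop-work orders 0 ≤ 0 → met
11. condition 'handles asbestos abatement' does not hold → requirement n/a → met
12. bonding capacity review 291 days ago vs limit 270 → not met
Not met: 1, 4, 6, 9, 12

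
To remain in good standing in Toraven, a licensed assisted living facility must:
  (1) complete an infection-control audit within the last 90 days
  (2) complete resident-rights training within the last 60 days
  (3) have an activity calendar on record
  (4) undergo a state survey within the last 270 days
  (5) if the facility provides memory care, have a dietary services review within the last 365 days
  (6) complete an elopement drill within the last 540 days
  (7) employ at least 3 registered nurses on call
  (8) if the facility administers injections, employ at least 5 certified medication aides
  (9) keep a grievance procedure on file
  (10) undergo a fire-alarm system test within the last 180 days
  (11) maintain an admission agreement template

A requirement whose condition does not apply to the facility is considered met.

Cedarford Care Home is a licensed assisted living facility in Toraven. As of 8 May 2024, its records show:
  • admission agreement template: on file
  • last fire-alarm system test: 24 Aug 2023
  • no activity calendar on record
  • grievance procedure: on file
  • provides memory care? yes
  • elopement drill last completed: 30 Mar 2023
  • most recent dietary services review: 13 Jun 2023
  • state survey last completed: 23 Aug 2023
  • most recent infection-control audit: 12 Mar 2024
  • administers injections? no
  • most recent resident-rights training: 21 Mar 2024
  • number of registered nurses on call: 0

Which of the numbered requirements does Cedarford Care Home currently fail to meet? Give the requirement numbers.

1. infection-control audit 57 days ago vs limit 90 → met
2. resident-rights training 48 days ago vs limit 60 → met
3. activity calendar absent → not met
4. state survey 259 days ago vs limit 270 → met
5. condition 'provides memory care' holds; dietary services review 330 days ago vs limit 365 → met
6. elopement drill 405 days ago vs limit 540 → met
7. registered nurses on call 0 < 3 → not met
8. condition 'administers injections' does not hold → requirement n/a → met
9. grievance procedure present → met
10. fire-alarm system test 258 days ago vs limit 180 → not met
11. admission agreement template present → met
Not met: 3, 7, 10

3, 7, 10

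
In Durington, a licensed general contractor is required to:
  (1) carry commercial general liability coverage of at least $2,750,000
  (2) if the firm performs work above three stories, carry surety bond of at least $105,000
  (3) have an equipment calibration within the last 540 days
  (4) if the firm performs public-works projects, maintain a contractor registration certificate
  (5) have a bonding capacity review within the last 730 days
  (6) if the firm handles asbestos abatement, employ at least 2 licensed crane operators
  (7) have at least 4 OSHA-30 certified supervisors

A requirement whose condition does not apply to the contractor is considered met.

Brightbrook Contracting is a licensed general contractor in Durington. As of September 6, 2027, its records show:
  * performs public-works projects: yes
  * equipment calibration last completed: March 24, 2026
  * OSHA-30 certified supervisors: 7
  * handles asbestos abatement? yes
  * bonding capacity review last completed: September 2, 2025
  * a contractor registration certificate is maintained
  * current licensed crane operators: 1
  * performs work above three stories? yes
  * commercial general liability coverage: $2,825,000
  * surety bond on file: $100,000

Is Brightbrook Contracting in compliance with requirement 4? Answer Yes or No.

Yes

4. condition 'performs public-works projects' holds; contractor registration certificate present → met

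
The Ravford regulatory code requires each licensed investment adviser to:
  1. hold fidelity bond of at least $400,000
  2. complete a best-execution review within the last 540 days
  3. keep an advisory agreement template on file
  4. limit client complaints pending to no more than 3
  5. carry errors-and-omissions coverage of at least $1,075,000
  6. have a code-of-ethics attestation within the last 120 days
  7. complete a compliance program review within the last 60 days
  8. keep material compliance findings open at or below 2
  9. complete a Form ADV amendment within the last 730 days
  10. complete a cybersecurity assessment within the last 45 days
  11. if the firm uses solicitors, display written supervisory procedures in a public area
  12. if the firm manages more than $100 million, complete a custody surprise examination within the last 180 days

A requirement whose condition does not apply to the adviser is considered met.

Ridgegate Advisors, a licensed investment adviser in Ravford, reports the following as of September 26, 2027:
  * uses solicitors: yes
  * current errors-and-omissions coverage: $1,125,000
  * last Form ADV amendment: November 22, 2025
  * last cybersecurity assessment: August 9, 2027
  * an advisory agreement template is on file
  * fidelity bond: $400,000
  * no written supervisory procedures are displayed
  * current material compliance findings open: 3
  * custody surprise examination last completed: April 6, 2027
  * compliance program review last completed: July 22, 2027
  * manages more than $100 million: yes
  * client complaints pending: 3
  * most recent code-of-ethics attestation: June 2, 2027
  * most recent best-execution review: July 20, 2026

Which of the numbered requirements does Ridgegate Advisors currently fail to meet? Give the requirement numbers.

1. fidelity bond $400,000 ≥ $400,000 → met
2. best-execution review 433 days ago vs limit 540 → met
3. advisory agreement template present → met
4. client complaints pending 3 ≤ 3 → met
5. errors-and-omissions coverage $1,125,000 ≥ $1,075,000 → met
6. code-of-ethics attestation 116 days ago vs limit 120 → met
7. compliance program review 66 days ago vs limit 60 → not met
8. material compliance findings open 3 > 2 → not met
9. Form ADV amendment 673 days ago vs limit 730 → met
10. cybersecurity assessment 48 days ago vs limit 45 → not met
11. condition 'uses solicitors' holds; written supervisory procedures absent → not met
12. condition 'manages more than $100 million' holds; custody surprise examination 173 days ago vs limit 180 → met
Not met: 7, 8, 10, 11

7, 8, 10, 11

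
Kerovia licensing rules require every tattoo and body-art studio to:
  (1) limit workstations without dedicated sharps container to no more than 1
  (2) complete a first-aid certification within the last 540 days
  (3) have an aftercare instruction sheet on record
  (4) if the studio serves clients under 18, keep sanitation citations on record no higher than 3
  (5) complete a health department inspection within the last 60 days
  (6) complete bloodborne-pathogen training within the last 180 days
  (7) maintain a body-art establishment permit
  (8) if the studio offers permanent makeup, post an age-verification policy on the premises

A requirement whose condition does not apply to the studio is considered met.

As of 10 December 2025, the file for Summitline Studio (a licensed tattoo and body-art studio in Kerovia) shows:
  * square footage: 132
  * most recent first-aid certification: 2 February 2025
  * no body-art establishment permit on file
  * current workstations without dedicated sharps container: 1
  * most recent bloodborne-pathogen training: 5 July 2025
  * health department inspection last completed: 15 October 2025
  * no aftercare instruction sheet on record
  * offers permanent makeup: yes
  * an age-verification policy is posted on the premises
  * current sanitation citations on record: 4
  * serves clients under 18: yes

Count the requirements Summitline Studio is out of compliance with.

3

1. workstations without dedicated sharps container 1 ≤ 1 → met
2. first-aid certification 311 days ago vs limit 540 → met
3. aftercare instruction sheet absent → not met
4. condition 'serves clients under 18' holds; sanitation citations on record 4 > 3 → not met
5. health department inspection 56 days ago vs limit 60 → met
6. bloodborne-pathogen training 158 days ago vs limit 180 → met
7. body-art establishment permit absent → not met
8. condition 'offers permanent makeup' holds; age-verification policy present → met
Not met: 3 of 8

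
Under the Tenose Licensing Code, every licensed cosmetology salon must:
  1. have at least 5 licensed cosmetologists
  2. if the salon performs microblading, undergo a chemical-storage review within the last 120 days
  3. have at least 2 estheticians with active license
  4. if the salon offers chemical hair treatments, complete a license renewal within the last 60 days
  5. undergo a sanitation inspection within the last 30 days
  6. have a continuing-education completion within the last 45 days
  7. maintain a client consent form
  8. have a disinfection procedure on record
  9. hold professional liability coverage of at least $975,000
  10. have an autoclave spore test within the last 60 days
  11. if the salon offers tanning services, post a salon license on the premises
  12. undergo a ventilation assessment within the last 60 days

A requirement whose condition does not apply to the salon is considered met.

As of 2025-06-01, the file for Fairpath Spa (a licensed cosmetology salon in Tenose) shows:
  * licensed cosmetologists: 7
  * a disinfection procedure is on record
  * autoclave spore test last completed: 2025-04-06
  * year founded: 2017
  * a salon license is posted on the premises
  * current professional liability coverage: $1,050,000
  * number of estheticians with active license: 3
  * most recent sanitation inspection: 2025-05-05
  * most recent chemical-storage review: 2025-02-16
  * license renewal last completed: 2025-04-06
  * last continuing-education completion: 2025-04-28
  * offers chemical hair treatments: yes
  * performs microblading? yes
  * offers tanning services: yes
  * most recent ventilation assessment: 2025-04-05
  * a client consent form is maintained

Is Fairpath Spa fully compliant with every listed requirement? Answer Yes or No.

Yes

1. licensed cosmetologists 7 ≥ 5 → met
2. condition 'performs microblading' holds; chemical-storage review 105 days ago vs limit 120 → met
3. estheticians with active license 3 ≥ 2 → met
4. condition 'offers chemical hair treatments' holds; license renewal 56 days ago vs limit 60 → met
5. sanitation inspection 27 days ago vs limit 30 → met
6. continuing-education completion 34 days ago vs limit 45 → met
7. client consent form present → met
8. disinfection procedure present → met
9. professional liability coverage $1,050,000 ≥ $975,000 → met
10. autoclave spore test 56 days ago vs limit 60 → met
11. condition 'offers tanning services' holds; salon license present → met
12. ventilation assessment 57 days ago vs limit 60 → met
All met.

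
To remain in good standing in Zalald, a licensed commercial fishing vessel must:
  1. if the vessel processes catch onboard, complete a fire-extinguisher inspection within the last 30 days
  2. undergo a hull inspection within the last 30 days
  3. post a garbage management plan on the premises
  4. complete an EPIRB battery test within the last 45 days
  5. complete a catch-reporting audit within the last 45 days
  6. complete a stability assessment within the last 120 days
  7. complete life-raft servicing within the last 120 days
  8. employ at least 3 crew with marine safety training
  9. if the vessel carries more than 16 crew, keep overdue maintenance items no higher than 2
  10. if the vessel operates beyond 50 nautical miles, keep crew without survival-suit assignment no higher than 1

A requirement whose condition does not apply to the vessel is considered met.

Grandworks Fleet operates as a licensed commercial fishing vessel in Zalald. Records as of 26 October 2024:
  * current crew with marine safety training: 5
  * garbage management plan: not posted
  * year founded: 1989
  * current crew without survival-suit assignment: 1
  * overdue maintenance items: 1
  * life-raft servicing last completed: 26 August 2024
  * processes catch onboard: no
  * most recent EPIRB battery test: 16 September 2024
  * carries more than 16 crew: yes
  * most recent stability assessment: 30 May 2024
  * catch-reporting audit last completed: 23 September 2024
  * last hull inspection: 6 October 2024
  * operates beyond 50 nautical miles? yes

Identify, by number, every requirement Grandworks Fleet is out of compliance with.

1. condition 'processes catch onboard' does not hold → requirement n/a → met
2. hull inspection 20 days ago vs limit 30 → met
3. garbage management plan absent → not met
4. EPIRB battery test 40 days ago vs limit 45 → met
5. catch-reporting audit 33 days ago vs limit 45 → met
6. stability assessment 149 days ago vs limit 120 → not met
7. life-raft servicing 61 days ago vs limit 120 → met
8. crew with marine safety training 5 ≥ 3 → met
9. condition 'carries more than 16 crew' holds; overdue maintenance items 1 ≤ 2 → met
10. condition 'operates beyond 50 nautical miles' holds; crew without survival-suit assignment 1 ≤ 1 → met
Not met: 3, 6

3, 6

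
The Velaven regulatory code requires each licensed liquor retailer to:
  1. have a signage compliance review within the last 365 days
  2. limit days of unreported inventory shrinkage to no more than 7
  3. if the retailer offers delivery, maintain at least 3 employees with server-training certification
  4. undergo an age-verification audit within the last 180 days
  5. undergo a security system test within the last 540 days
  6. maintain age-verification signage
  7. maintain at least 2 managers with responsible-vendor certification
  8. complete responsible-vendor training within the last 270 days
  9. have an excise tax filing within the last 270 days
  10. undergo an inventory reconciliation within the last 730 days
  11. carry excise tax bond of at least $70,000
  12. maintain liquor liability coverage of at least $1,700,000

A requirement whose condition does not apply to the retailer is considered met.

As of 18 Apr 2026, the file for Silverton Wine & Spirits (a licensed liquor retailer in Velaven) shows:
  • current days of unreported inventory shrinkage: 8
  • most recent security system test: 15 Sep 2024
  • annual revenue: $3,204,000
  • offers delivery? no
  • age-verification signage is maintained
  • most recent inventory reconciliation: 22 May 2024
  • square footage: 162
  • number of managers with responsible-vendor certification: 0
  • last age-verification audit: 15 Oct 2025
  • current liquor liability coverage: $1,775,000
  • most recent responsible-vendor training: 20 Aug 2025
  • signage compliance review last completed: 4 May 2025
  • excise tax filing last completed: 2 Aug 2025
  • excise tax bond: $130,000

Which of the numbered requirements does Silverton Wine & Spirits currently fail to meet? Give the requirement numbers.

2, 4, 5, 7

1. signage compliance review 349 days ago vs limit 365 → met
2. days of unreported inventory shrinkage 8 > 7 → not met
3. condition 'offers delivery' does not hold → requirement n/a → met
4. age-verification audit 185 days ago vs limit 180 → not met
5. security system test 580 days ago vs limit 540 → not met
6. age-verification signage present → met
7. managers with responsible-vendor certification 0 < 2 → not met
8. responsible-vendor training 241 days ago vs limit 270 → met
9. excise tax filing 259 days ago vs limit 270 → met
10. inventory reconciliation 696 days ago vs limit 730 → met
11. excise tax bond $130,000 ≥ $70,000 → met
12. liquor liability coverage $1,775,000 ≥ $1,700,000 → met
Not met: 2, 4, 5, 7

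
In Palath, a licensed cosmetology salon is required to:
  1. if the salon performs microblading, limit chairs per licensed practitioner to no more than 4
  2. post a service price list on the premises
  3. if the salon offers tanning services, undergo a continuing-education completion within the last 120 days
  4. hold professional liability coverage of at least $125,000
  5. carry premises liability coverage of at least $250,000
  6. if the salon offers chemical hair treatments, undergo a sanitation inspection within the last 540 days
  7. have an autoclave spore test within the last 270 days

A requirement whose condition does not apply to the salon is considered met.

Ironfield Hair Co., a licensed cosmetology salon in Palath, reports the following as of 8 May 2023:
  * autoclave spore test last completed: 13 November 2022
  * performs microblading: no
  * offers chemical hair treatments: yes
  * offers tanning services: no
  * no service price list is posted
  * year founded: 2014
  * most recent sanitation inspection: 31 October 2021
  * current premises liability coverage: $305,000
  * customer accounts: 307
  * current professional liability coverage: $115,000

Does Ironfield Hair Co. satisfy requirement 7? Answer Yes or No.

Yes

7. autoclave spore test 176 days ago vs limit 270 → met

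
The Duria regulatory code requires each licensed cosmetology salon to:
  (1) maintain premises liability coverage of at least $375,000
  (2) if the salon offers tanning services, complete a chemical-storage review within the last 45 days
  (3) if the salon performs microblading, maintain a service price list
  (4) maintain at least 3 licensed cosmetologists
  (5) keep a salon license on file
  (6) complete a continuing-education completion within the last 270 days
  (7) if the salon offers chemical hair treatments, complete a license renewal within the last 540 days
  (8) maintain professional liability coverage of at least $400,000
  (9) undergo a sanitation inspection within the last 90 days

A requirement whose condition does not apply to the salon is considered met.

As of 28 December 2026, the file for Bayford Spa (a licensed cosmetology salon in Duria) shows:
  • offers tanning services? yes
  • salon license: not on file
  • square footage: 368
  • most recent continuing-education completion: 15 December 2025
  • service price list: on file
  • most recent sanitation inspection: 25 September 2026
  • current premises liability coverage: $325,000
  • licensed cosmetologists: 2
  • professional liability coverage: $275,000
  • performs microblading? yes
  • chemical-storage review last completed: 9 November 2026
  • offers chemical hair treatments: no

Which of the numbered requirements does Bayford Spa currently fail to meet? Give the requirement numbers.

1, 2, 4, 5, 6, 8, 9

1. premises liability coverage $325,000 < $375,000 → not met
2. condition 'offers tanning services' holds; chemical-storage review 49 days ago vs limit 45 → not met
3. condition 'performs microblading' holds; service price list present → met
4. licensed cosmetologists 2 < 3 → not met
5. salon license absent → not met
6. continuing-education completion 378 days ago vs limit 270 → not met
7. condition 'offers chemical hair treatments' does not hold → requirement n/a → met
8. professional liability coverage $275,000 < $400,000 → not met
9. sanitation inspection 94 days ago vs limit 90 → not met
Not met: 1, 2, 4, 5, 6, 8, 9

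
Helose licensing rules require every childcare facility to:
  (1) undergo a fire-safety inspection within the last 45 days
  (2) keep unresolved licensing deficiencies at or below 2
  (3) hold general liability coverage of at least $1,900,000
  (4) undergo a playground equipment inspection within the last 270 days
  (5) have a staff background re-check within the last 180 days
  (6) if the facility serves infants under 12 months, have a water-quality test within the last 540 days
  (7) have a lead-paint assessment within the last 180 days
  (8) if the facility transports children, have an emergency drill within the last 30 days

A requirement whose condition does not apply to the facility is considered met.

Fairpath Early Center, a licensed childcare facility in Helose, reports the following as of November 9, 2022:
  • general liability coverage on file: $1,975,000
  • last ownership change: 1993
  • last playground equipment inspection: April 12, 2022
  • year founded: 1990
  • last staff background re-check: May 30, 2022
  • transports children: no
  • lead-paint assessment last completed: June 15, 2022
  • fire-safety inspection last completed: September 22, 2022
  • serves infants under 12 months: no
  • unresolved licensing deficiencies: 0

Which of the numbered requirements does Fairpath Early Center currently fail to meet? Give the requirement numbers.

1. fire-safety inspection 48 days ago vs limit 45 → not met
2. unresolved licensing deficiencies 0 ≤ 2 → met
3. general liability coverage $1,975,000 ≥ $1,900,000 → met
4. playground equipment inspection 211 days ago vs limit 270 → met
5. staff background re-check 163 days ago vs limit 180 → met
6. condition 'serves infants under 12 months' does not hold → requirement n/a → met
7. lead-paint assessment 147 days ago vs limit 180 → met
8. condition 'transports children' does not hold → requirement n/a → met
Not met: 1

1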